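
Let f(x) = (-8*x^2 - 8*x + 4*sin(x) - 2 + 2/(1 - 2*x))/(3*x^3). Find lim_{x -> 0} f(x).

Substitution gives 0/0; apply L'Hôpital's rule 3 times.
After differentiating numerator and denominator 3 times the quotient is (-4*cos(x) + 96/(2*x - 1)^4)/(18); at x = 0 this is 46/9.

46/9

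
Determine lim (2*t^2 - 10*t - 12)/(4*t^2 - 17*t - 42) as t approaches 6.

Since t = 6 makes numerator and denominator zero, (t - 6) divides both.
Cancelling it gives (2*t + 2)/(4*t + 7); now plug in t = 6 to get 14/31.

14/31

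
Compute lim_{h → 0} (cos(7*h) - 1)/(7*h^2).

-7/2

Direct substitution gives 0/0.
Apply L'Hôpital: lim (-7*sin(7*h))/(14*h), still 0/0.
After 2 applications of L'Hôpital's rule the quotient is (-49*cos(7*h))/(14); substituting h = 0 gives -7/2.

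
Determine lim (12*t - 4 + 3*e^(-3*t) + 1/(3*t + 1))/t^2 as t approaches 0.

45/2

Substitution gives 0/0 (the numerator vanishes to order 2).
Expand each term to order t^2: the coefficient of t^2 in 3·e^(-3t) is 27/2 and in 1/(1 + 3t) is 9.
Lower-order terms cancel with the polynomial part, so the numerator is (45/2)·t^2 + o(t^2), and the limit is (45/2)/(1) = 45/2.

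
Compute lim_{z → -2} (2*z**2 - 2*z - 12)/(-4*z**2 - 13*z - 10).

Direct substitution gives 0/0, so factor. Both numerator and denominator have (z + 2) as a factor.
After cancelling, the expression reduces to (2*z - 6)/(-4*z - 5).
Substituting z = -2 gives -10/3.

-10/3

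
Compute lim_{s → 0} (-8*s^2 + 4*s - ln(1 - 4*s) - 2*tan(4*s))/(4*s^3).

-16/3

Substitution gives 0/0; apply L'Hôpital's rule 3 times.
After differentiating numerator and denominator 3 times the quotient is (-512*tan(4*s)^2/cos(4*s)^2 - 256/cos(4*s)^4 - 128/(4*s - 1)^3)/(24); at s = 0 this is -16/3.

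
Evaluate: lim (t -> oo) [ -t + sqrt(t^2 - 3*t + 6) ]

-3/2

This has the form ∞ − ∞. Multiply and divide by the conjugate √(t^2 - 3*t + 6) + t.
That gives (-3t + 6) / (√(t^2 - 3*t + 6) + t).
Divide numerator and denominator by t: the limit is -3/(2·1) = -3/2.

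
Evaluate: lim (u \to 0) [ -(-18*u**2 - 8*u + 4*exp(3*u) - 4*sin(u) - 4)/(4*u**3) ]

-14/3

Substitution gives 0/0; apply L'Hôpital's rule 3 times.
After differentiating numerator and denominator 3 times the quotient is (108*e^(3*u) + 4*cos(u))/(-24); at u = 0 this is -14/3.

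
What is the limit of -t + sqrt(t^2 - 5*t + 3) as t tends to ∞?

-5/2

This has the form ∞ − ∞. Multiply and divide by the conjugate √(t^2 - 5*t + 3) + t.
That gives (-5t + 3) / (√(t^2 - 5*t + 3) + t).
Divide numerator and denominator by t: the limit is -5/(2·1) = -5/2.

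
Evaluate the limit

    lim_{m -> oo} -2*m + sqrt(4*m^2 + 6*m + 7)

This has the form ∞ − ∞. Multiply and divide by the conjugate √(4*m^2 + 6*m + 7) + 2m.
That gives (6m + 7) / (√(4*m^2 + 6*m + 7) + 2m).
Divide numerator and denominator by m: the limit is 6/(2·2) = 3/2.

3/2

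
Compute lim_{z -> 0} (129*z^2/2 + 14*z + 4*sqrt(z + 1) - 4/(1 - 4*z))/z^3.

Substitution gives 0/0 (the numerator vanishes to order 3).
Expand each term to order z^3: the coefficient of z^3 in -4·1/(1 - 4z) is -256 and in 4·√(1 + z) is 1/4.
Lower-order terms cancel with the polynomial part, so the numerator is (-1023/4)·z^3 + o(z^3), and the limit is (-1023/4)/(1) = -1023/4.

-1023/4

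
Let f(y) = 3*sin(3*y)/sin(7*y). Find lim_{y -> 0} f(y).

9/7

Substitution gives 0/0.
Divide numerator and denominator by y: sin(3y)/y → 3 and sin(7y)/y → 7, so the limit is 3·3/7 = 9/7.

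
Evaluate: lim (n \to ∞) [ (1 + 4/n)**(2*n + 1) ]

e^(8)

Write it as [(1 + 4/n)^n]^(2) · (1 + 4/n)^(1). The bracketed term tends to e^(4) and the second factor to 1, so the limit is e^(8).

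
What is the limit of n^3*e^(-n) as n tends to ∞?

Write as n^3/e^{1n}, an ∞/∞ form.
Exponential growth dominates any polynomial, so repeated L'Hôpital (or the standard result) gives 0.

0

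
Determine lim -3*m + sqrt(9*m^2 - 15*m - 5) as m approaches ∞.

-5/2

An ∞ − ∞ form. Rationalising with the conjugate, the difference becomes (-15m - 5) / (√(9*m^2 - 15*m - 5) + 3m).
For large m the denominator behaves like 2·3m, so the quotient tends to -15/6 = -5/2.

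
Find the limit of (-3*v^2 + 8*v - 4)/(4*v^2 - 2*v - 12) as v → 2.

Direct substitution gives 0/0, so factor. Both numerator and denominator have (v - 2) as a factor.
After cancelling, the expression reduces to (2 - 3*v)/(4*v + 6).
Substituting v = 2 gives -2/7.

-2/7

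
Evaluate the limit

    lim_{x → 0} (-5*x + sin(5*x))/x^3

Direct substitution gives 0/0.
Apply L'Hôpital: lim (5*cos(5*x) - 5)/(3*x^2), still 0/0.
Apply L'Hôpital: lim (-25*sin(5*x))/(6*x), still 0/0.
After 3 applications of L'Hôpital's rule the quotient is (-125*cos(5*x))/(6); substituting x = 0 gives -125/6.

-125/6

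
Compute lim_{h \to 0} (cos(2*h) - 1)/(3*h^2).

Direct substitution gives 0/0.
Apply L'Hôpital: lim (-2*sin(2*h))/(6*h), still 0/0.
After 2 applications of L'Hôpital's rule the quotient is (-4*cos(2*h))/(6); substituting h = 0 gives -2/3.

-2/3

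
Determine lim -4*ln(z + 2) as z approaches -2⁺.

∞

As z → -2⁺, z + 2 → 0⁺ and ln(z + 2) → −∞.
Multiplying by -4 gives ∞.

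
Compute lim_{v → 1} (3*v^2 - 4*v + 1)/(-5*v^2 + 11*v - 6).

Direct substitution gives 0/0, so factor. Both numerator and denominator have (v - 1) as a factor.
After cancelling, the expression reduces to (3*v - 1)/(6 - 5*v).
Substituting v = 1 gives 2.

2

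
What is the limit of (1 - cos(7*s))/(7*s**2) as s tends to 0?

7/2

Substitution gives 0/0.
Use (1 − cos u)/u² → 1/2 with u = 7s: the limit is 7²/(2·7) = 7/2.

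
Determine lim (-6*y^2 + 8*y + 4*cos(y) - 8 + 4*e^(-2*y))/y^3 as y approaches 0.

-16/3

Substitution gives 0/0 (the numerator vanishes to order 3).
Expand each term to order y^3: the coefficient of y^3 in 4·e^(-2y) is -16/3 and in 4·cos(y) is 0.
Lower-order terms cancel with the polynomial part, so the numerator is (-16/3)·y^3 + o(y^3), and the limit is (-16/3)/(1) = -16/3.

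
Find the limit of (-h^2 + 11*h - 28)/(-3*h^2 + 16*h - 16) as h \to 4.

-3/8

At h = 4 both the top and bottom vanish — a removable singularity. Factoring out (h - 4) from each leaves (7 - h)/(4 - 3*h), which at h = 4 equals -3/8.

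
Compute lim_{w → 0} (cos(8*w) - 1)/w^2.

-32

Direct substitution gives 0/0.
Apply L'Hôpital: lim (-8*sin(8*w))/(2*w), still 0/0.
After 2 applications of L'Hôpital's rule the quotient is (-64*cos(8*w))/(2); substituting w = 0 gives -32.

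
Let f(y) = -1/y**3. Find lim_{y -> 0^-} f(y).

∞

As y → 0⁻, (y) → 0⁻, so (y)^3 → 0⁻ and -1/(y)^3 → ∞.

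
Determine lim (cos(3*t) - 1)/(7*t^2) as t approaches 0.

-9/14

Direct substitution gives 0/0.
Apply L'Hôpital: lim (-3*sin(3*t))/(14*t), still 0/0.
After 2 applications of L'Hôpital's rule the quotient is (-9*cos(3*t))/(14); substituting t = 0 gives -9/14.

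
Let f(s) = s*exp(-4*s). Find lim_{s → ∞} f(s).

Write as s^1/e^{4s}, an ∞/∞ form.
Exponential growth dominates any polynomial, so repeated L'Hôpital (or the standard result) gives 0.

0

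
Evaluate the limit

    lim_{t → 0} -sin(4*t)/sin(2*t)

-2

Substitution gives 0/0.
Divide numerator and denominator by t: sin(4t)/t → 4 and sin(2t)/t → 2, so the limit is -1·4/2 = -2.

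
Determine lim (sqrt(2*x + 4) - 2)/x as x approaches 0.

A 0/0 form; rationalise with √(4 + 2x) + √4. This collapses the numerator to 2x, leaving 2/(√(4 + 2x) + √4) → 2/(2√4) = 1/2.

1/2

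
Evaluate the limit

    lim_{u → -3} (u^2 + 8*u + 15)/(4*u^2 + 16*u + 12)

At u = -3 both the top and bottom vanish — a removable singularity. Factoring out (u + 3) from each leaves (u + 5)/(4*u + 4), which at u = -3 equals -1/4.

-1/4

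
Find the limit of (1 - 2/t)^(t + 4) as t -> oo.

e^(-2)

Write it as [(1 - 2/t)^t]^(1) · (1 - 2/t)^(4). The bracketed term tends to e^(-2) and the second factor to 1, so the limit is e^(-2).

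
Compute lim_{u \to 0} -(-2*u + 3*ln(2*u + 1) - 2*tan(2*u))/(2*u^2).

Substitution gives 0/0 (the numerator vanishes to order 2).
Expand each term to order u^2: the coefficient of u^2 in -2·tan(2u) is 0 and in 3·ln(1 + 2u) is -6.
Lower-order terms cancel with the polynomial part, so the numerator is (-6)·u^2 + o(u^2), and the limit is (-6)/(-2) = 3.

3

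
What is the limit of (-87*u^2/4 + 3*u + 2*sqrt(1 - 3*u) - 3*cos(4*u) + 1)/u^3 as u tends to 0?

-27/8

Substitution gives 0/0 (the numerator vanishes to order 3).
Expand each term to order u^3: the coefficient of u^3 in -3·cos(4u) is 0 and in 2·√(1 - 3u) is -27/8.
Lower-order terms cancel with the polynomial part, so the numerator is (-27/8)·u^3 + o(u^3), and the limit is (-27/8)/(1) = -27/8.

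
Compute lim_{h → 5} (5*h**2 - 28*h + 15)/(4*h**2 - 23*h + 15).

22/17

At h = 5 both the top and bottom vanish — a removable singularity. Factoring out (h - 5) from each leaves (5*h - 3)/(4*h - 3), which at h = 5 equals 22/17.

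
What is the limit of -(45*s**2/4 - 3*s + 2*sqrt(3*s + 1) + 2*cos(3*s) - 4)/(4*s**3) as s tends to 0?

-27/32

Substitution gives 0/0 (the numerator vanishes to order 3).
Expand each term to order s^3: the coefficient of s^3 in 2·cos(3s) is 0 and in 2·√(1 + 3s) is 27/8.
Lower-order terms cancel with the polynomial part, so the numerator is (27/8)·s^3 + o(s^3), and the limit is (27/8)/(-4) = -27/32.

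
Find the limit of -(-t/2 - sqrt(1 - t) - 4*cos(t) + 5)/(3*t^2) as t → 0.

Substitution gives 0/0 (the numerator vanishes to order 2).
Expand each term to order t^2: the coefficient of t^2 in −√(1 - t) is 1/8 and in -4·cos(t) is 2.
Lower-order terms cancel with the polynomial part, so the numerator is (17/8)·t^2 + o(t^2), and the limit is (17/8)/(-3) = -17/24.

-17/24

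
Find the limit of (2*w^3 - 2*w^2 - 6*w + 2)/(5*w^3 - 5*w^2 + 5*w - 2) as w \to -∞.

2/5

Numerator and denominator both have degree 3.
Dividing every term by w^3, all lower-order terms vanish and the limit is the ratio of leading coefficients, 2/(5) = 2/5.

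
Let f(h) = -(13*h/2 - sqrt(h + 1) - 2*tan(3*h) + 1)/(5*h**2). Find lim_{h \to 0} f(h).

Substitution gives 0/0 (the numerator vanishes to order 2).
Expand each term to order h^2: the coefficient of h^2 in -2·tan(3h) is 0 and in −√(1 + h) is 1/8.
Lower-order terms cancel with the polynomial part, so the numerator is (1/8)·h^2 + o(h^2), and the limit is (1/8)/(-5) = -1/40.

-1/40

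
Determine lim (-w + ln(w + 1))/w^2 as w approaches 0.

Direct substitution gives 0/0.
Apply L'Hôpital: lim (-1 + 1/(w + 1))/(2*w), still 0/0.
After 2 applications of L'Hôpital's rule the quotient is (-1/(w + 1)^2)/(2); substituting w = 0 gives -1/2.

-1/2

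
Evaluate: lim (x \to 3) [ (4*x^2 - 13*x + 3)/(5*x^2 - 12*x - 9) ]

Direct substitution gives 0/0, so factor. Both numerator and denominator have (x - 3) as a factor.
After cancelling, the expression reduces to (4*x - 1)/(5*x + 3).
Substituting x = 3 gives 11/18.

11/18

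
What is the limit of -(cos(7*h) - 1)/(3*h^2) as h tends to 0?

49/6

Direct substitution gives 0/0.
Apply L'Hôpital: lim (-7*sin(7*h))/(-6*h), still 0/0.
After 2 applications of L'Hôpital's rule the quotient is (-49*cos(7*h))/(-6); substituting h = 0 gives 49/6.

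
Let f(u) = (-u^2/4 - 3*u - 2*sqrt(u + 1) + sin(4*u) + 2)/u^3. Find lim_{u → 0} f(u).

-259/24

Substitution gives 0/0 (the numerator vanishes to order 3).
Expand each term to order u^3: the coefficient of u^3 in sin(4u) is -32/3 and in -2·√(1 + u) is -1/8.
Lower-order terms cancel with the polynomial part, so the numerator is (-259/24)·u^3 + o(u^3), and the limit is (-259/24)/(1) = -259/24.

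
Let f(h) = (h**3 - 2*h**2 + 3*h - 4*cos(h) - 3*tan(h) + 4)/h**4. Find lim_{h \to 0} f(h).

Substitution gives 0/0 (the numerator vanishes to order 4).
Expand each term to order h^4: the coefficient of h^4 in -4·cos(h) is -1/6 and in -3·tan(h) is 0.
Lower-order terms cancel with the polynomial part, so the numerator is (-1/6)·h^4 + o(h^4), and the limit is (-1/6)/(1) = -1/6.

-1/6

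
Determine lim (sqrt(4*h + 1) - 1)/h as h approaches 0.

2

Substitution gives 0/0. Multiply numerator and denominator by the conjugate √(1 + 4h) + √1.
The numerator becomes (1 + 4h) − 1 = 4h, so the expression simplifies to 4/(√(1 + 4h) + √1).
Letting h → 0 gives 4/(2√1) = 2.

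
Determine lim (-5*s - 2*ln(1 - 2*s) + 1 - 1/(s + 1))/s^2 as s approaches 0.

3

Substitution gives 0/0 (the numerator vanishes to order 2).
Expand each term to order s^2: the coefficient of s^2 in -2·ln(1 - 2s) is 4 and in −1/(1 + s) is -1.
Lower-order terms cancel with the polynomial part, so the numerator is (3)·s^2 + o(s^2), and the limit is (3)/(1) = 3.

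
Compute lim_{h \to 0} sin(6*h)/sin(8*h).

3/4

Substitution gives 0/0.
Divide numerator and denominator by h: sin(6h)/h → 6 and sin(8h)/h → 8, so the limit is 1·6/8 = 3/4.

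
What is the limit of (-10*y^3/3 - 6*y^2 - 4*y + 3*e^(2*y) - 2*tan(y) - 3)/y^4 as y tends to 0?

2

Substitution gives 0/0; apply L'Hôpital's rule 4 times.
After differentiating numerator and denominator 4 times the quotient is (48*e^(2*y) - 48*tan(y)^5 - 80*tan(y)^3 - 32*tan(y))/(24); at y = 0 this is 2.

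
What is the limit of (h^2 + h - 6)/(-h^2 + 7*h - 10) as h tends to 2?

At h = 2 both the top and bottom vanish — a removable singularity. Factoring out (h - 2) from each leaves (h + 3)/(5 - h), which at h = 2 equals 5/3.

5/3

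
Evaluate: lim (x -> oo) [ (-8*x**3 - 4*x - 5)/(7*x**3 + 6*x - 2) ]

-8/7

Numerator and denominator both have degree 3.
Dividing every term by x^3, all lower-order terms vanish and the limit is the ratio of leading coefficients, -8/(7) = -8/7.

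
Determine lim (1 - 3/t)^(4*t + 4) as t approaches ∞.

e^(-12)

Let L be the limit and take ln: ln L = lim (4t + 4)·ln(1 - 3/t) = lim (4t + 4)·(-3/t + O(1/t²)) = -12.
Hence L = e^(-12).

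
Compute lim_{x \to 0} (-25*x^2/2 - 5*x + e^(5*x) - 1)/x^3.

Direct substitution gives 0/0.
Apply L'Hôpital: lim (-25*x + 5*e^(5*x) - 5)/(3*x^2), still 0/0.
Apply L'Hôpital: lim (25*e^(5*x) - 25)/(6*x), still 0/0.
After 3 applications of L'Hôpital's rule the quotient is (125*e^(5*x))/(6); substituting x = 0 gives 125/6.

125/6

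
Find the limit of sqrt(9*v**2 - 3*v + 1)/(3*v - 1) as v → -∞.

For large |v|, √(9*v^2 - 3*v + 1) ≈ √9·|v| and the denominator ≈ 3v.
Since v → −∞, |v| = −v, giving −√9/(3) = -1.

-1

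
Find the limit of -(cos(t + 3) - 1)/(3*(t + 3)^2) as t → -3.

1/6

Direct substitution gives 0/0.
Apply L'Hôpital: lim (-sin(t + 3))/(-6*t - 18), still 0/0.
After 2 applications of L'Hôpital's rule the quotient is (-cos(t + 3))/(-6); substituting t = -3 gives 1/6.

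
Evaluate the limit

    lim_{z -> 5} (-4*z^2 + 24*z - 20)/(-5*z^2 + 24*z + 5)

8/13

Since z = 5 makes numerator and denominator zero, (z - 5) divides both.
Cancelling it gives (4 - 4*z)/(-5*z - 1); now plug in z = 5 to get 8/13.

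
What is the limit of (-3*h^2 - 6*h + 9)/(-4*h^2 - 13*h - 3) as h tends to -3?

12/11

Direct substitution gives 0/0, so factor. Both numerator and denominator have (h + 3) as a factor.
After cancelling, the expression reduces to (3 - 3*h)/(-4*h - 1).
Substituting h = -3 gives 12/11.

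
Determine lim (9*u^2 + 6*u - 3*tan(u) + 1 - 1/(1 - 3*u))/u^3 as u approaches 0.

-28

Substitution gives 0/0 (the numerator vanishes to order 3).
Expand each term to order u^3: the coefficient of u^3 in −1/(1 - 3u) is -27 and in -3·tan(u) is -1.
Lower-order terms cancel with the polynomial part, so the numerator is (-28)·u^3 + o(u^3), and the limit is (-28)/(1) = -28.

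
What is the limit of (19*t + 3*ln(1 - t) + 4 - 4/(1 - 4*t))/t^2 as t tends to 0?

Substitution gives 0/0; apply L'Hôpital's rule 2 times.
After differentiating numerator and denominator 2 times the quotient is (128/(4*t - 1)^3 - 3/(t - 1)^2)/(2); at t = 0 this is -131/2.

-131/2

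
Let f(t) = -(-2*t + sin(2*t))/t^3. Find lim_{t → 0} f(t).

Direct substitution gives 0/0.
Apply L'Hôpital: lim (2*cos(2*t) - 2)/(-3*t^2), still 0/0.
Apply L'Hôpital: lim (-4*sin(2*t))/(-6*t), still 0/0.
After 3 applications of L'Hôpital's rule the quotient is (-8*cos(2*t))/(-6); substituting t = 0 gives 4/3.

4/3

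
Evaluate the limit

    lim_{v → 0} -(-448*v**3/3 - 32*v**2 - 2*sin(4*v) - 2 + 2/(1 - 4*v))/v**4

-512

Substitution gives 0/0 (the numerator vanishes to order 4).
Expand each term to order v^4: the coefficient of v^4 in -2·sin(4v) is 0 and in 2·1/(1 - 4v) is 512.
Lower-order terms cancel with the polynomial part, so the numerator is (512)·v^4 + o(v^4), and the limit is (512)/(-1) = -512.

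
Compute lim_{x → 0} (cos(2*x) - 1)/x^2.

-2

Direct substitution gives 0/0.
Apply L'Hôpital: lim (-2*sin(2*x))/(2*x), still 0/0.
After 2 applications of L'Hôpital's rule the quotient is (-4*cos(2*x))/(2); substituting x = 0 gives -2.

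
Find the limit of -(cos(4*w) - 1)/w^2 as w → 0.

8

Direct substitution gives 0/0.
Apply L'Hôpital: lim (-4*sin(4*w))/(-2*w), still 0/0.
After 2 applications of L'Hôpital's rule the quotient is (-16*cos(4*w))/(-2); substituting w = 0 gives 8.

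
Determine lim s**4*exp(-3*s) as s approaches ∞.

0

Write as s^4/e^{3s}, an ∞/∞ form.
Exponential growth dominates any polynomial, so repeated L'Hôpital (or the standard result) gives 0.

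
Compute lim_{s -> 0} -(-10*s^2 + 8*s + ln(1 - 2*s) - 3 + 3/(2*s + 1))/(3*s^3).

80/9

Substitution gives 0/0 (the numerator vanishes to order 3).
Expand each term to order s^3: the coefficient of s^3 in ln(1 - 2s) is -8/3 and in 3·1/(1 + 2s) is -24.
Lower-order terms cancel with the polynomial part, so the numerator is (-80/3)·s^3 + o(s^3), and the limit is (-80/3)/(-3) = 80/9.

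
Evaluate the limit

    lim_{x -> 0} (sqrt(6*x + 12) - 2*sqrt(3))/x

Substitution gives 0/0. Multiply numerator and denominator by the conjugate √(12 + 6x) + √12.
The numerator becomes (12 + 6x) − 12 = 6x, so the expression simplifies to 6/(√(12 + 6x) + √12).
Letting x → 0 gives 6/(2√12) = √(3)/2.

√(3)/2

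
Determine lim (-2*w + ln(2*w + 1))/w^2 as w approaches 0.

Direct substitution gives 0/0.
Apply L'Hôpital: lim (-2 + 2/(2*w + 1))/(2*w), still 0/0.
After 2 applications of L'Hôpital's rule the quotient is (-4/(2*w + 1)^2)/(2); substituting w = 0 gives -2.

-2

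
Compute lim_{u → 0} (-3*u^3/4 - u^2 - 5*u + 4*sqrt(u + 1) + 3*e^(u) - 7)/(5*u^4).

-1/160

Substitution gives 0/0; apply L'Hôpital's rule 4 times.
After differentiating numerator and denominator 4 times the quotient is (3*e^(u) - 15/(4*(u + 1)^(7/2)))/(120); at u = 0 this is -1/160.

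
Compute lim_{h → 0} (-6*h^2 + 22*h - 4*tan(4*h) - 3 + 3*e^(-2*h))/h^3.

-268/3

Substitution gives 0/0 (the numerator vanishes to order 3).
Expand each term to order h^3: the coefficient of h^3 in -4·tan(4h) is -256/3 and in 3·e^(-2h) is -4.
Lower-order terms cancel with the polynomial part, so the numerator is (-268/3)·h^3 + o(h^3), and the limit is (-268/3)/(1) = -268/3.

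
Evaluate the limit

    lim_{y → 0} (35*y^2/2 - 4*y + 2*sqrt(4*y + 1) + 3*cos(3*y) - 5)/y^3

Substitution gives 0/0; apply L'Hôpital's rule 3 times.
After differentiating numerator and denominator 3 times the quotient is (81*sin(3*y) + 48/(4*y + 1)^(5/2))/(6); at y = 0 this is 8.

8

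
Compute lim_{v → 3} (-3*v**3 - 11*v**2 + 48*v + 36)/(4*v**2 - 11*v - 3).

At v = 3 both the top and bottom vanish — a removable singularity. Factoring out (v - 3) from each leaves (-3*v^2 - 20*v - 12)/(4*v + 1), which at v = 3 equals -99/13.

-99/13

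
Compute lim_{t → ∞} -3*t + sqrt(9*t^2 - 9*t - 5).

-3/2

This has the form ∞ − ∞. Multiply and divide by the conjugate √(9*t^2 - 9*t - 5) + 3t.
That gives (-9t - 5) / (√(9*t^2 - 9*t - 5) + 3t).
Divide numerator and denominator by t: the limit is -9/(2·3) = -3/2.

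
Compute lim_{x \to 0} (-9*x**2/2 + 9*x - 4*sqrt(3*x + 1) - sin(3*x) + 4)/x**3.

Substitution gives 0/0 (the numerator vanishes to order 3).
Expand each term to order x^3: the coefficient of x^3 in -4·√(1 + 3x) is -27/4 and in −sin(3x) is 9/2.
Lower-order terms cancel with the polynomial part, so the numerator is (-9/4)·x^3 + o(x^3), and the limit is (-9/4)/(1) = -9/4.

-9/4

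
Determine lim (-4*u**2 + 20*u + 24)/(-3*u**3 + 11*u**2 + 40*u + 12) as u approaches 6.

Since u = 6 makes numerator and denominator zero, (u - 6) divides both.
Cancelling it gives (-4*u - 4)/(-3*u^2 - 7*u - 2); now plug in u = 6 to get 7/38.

7/38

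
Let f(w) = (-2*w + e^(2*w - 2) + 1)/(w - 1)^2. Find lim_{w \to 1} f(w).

2

Direct substitution gives 0/0.
Apply L'Hôpital: lim (2*e^(2*w - 2) - 2)/(2*w - 2), still 0/0.
After 2 applications of L'Hôpital's rule the quotient is (4*e^(2*w - 2))/(2); substituting w = 1 gives 2.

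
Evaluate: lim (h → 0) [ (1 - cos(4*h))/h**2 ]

Substitution gives 0/0.
Use (1 − cos u)/u² → 1/2 with u = 4h: the limit is 4²/(2·1) = 8.

8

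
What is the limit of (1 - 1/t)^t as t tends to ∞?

e^(-1)

Let L be the limit and take ln: ln L = lim (t)·ln(1 - 1/t) = lim (t)·(-1/t + O(1/t²)) = -1.
Hence L = e^(-1).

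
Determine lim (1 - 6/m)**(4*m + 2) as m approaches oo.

Write it as [(1 - 6/m)^m]^(4) · (1 - 6/m)^(2). The bracketed term tends to e^(-6) and the second factor to 1, so the limit is e^(-24).

e^(-24)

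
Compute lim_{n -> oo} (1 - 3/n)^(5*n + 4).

e^(-15)

Let L be the limit and take ln: ln L = lim (5n + 4)·ln(1 - 3/n) = lim (5n + 4)·(-3/n + O(1/n²)) = -15.
Hence L = e^(-15).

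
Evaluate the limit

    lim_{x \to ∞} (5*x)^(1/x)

Base → ∞ and exponent → 0: an ∞^0 form.
Take logs: (1/x)·ln(5·x^1) = (ln 5 + 1·ln x)/x → 0.
So the limit is e^0 = 1.

1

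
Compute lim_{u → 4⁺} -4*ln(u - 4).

As u → 4⁺, u - 4 → 0⁺ and ln(u - 4) → −∞.
Multiplying by -4 gives ∞.

∞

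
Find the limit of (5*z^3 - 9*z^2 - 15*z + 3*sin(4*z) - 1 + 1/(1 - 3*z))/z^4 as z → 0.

81

Substitution gives 0/0 (the numerator vanishes to order 4).
Expand each term to order z^4: the coefficient of z^4 in 3·sin(4z) is 0 and in 1/(1 - 3z) is 81.
Lower-order terms cancel with the polynomial part, so the numerator is (81)·z^4 + o(z^4), and the limit is (81)/(1) = 81.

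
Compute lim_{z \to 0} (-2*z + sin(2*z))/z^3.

-4/3

Direct substitution gives 0/0.
Apply L'Hôpital: lim (2*cos(2*z) - 2)/(3*z^2), still 0/0.
Apply L'Hôpital: lim (-4*sin(2*z))/(6*z), still 0/0.
After 3 applications of L'Hôpital's rule the quotient is (-8*cos(2*z))/(6); substituting z = 0 gives -4/3.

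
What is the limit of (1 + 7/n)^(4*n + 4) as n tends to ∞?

The base → 1 and the exponent → ∞: a 1^∞ form.
Take logarithms: (4n + 4)·ln(1 + 7/n). Since ln(1+u) ~ u for small u, this behaves like (4n)·(7/n) → 28.
So the limit is e^(28).

e^(28)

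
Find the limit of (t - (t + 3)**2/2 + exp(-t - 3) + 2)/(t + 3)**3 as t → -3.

-1/6

Direct substitution gives 0/0.
Apply L'Hôpital: lim (-t - e^(-t - 3) - 2)/(3*(t + 3)^2), still 0/0.
Apply L'Hôpital: lim (e^(-t - 3) - 1)/(6*t + 18), still 0/0.
After 3 applications of L'Hôpital's rule the quotient is (-e^(-t - 3))/(6); substituting t = -3 gives -1/6.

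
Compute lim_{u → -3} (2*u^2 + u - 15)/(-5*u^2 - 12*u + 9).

-11/18

Since u = -3 makes numerator and denominator zero, (u + 3) divides both.
Cancelling it gives (2*u - 5)/(3 - 5*u); now plug in u = -3 to get -11/18.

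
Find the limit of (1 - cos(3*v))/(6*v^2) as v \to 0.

Substitution gives 0/0.
Use (1 − cos u)/u² → 1/2 with u = 3v: the limit is 3²/(2·6) = 3/4.

3/4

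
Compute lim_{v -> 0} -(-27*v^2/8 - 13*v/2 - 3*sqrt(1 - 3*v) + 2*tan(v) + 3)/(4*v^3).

Substitution gives 0/0 (the numerator vanishes to order 3).
Expand each term to order v^3: the coefficient of v^3 in 2·tan(v) is 2/3 and in -3·√(1 - 3v) is 81/16.
Lower-order terms cancel with the polynomial part, so the numerator is (275/48)·v^3 + o(v^3), and the limit is (275/48)/(-4) = -275/192.

-275/192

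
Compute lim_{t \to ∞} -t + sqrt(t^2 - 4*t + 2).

An ∞ − ∞ form. Rationalising with the conjugate, the difference becomes (-4t + 2) / (√(t^2 - 4*t + 2) + t).
For large t the denominator behaves like 2·t, so the quotient tends to -4/2 = -2.

-2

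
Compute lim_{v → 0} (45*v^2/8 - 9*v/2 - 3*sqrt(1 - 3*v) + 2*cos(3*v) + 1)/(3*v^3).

Substitution gives 0/0; apply L'Hôpital's rule 3 times.
After differentiating numerator and denominator 3 times the quotient is (54*sin(3*v) + 243/(8*(1 - 3*v)^(5/2)))/(18); at v = 0 this is 27/16.

27/16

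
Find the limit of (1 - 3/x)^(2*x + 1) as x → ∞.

e^(-6)

Write it as [(1 - 3/x)^x]^(2) · (1 - 3/x)^(1). The bracketed term tends to e^(-3) and the second factor to 1, so the limit is e^(-6).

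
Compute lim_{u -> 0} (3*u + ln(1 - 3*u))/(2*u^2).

Direct substitution gives 0/0.
Apply L'Hôpital: lim (3 - 3/(1 - 3*u))/(4*u), still 0/0.
After 2 applications of L'Hôpital's rule the quotient is (-9/(1 - 3*u)^2)/(4); substituting u = 0 gives -9/4.

-9/4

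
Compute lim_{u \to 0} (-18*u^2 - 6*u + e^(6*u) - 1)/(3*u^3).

12

Direct substitution gives 0/0.
Apply L'Hôpital: lim (-36*u + 6*e^(6*u) - 6)/(9*u^2), still 0/0.
Apply L'Hôpital: lim (36*e^(6*u) - 36)/(18*u), still 0/0.
After 3 applications of L'Hôpital's rule the quotient is (216*e^(6*u))/(18); substituting u = 0 gives 12.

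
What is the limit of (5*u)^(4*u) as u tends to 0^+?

Base → 0⁺ and exponent → 0⁺: a 0^0 form.
Take logs: 4u·ln(5u). This is 0·(−∞); rewriting as ln(5u)/(1/(4u)) and applying L'Hôpital gives 0.
Hence the limit is e^0 = 1.

1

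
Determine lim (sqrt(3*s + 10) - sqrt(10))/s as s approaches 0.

Substitution gives 0/0. Multiply numerator and denominator by the conjugate √(10 + 3s) + √10.
The numerator becomes (10 + 3s) − 10 = 3s, so the expression simplifies to 3/(√(10 + 3s) + √10).
Letting s → 0 gives 3/(2√10) = 3*√(10)/20.

3*√(10)/20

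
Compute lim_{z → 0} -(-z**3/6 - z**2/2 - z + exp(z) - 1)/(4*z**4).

Direct substitution gives 0/0.
Apply L'Hôpital: lim (-z^2/2 - z + e^(z) - 1)/(-16*z^3), still 0/0.
Apply L'Hôpital: lim (-z + e^(z) - 1)/(-48*z^2), still 0/0.
Apply L'Hôpital: lim (e^(z) - 1)/(-96*z), still 0/0.
After 4 applications of L'Hôpital's rule the quotient is (e^(z))/(-96); substituting z = 0 gives -1/96.

-1/96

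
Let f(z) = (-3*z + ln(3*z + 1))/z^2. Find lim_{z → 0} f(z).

-9/2

Direct substitution gives 0/0.
Apply L'Hôpital: lim (-3 + 3/(3*z + 1))/(2*z), still 0/0.
After 2 applications of L'Hôpital's rule the quotient is (-9/(3*z + 1)^2)/(2); substituting z = 0 gives -9/2.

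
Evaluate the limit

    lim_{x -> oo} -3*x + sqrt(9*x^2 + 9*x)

3/2

This has the form ∞ − ∞. Multiply and divide by the conjugate √(9*x^2 + 9*x) + 3x.
That gives (9x) / (√(9*x^2 + 9*x) + 3x).
Divide numerator and denominator by x: the limit is 9/(2·3) = 3/2.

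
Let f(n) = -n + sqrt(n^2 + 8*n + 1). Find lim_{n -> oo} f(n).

An ∞ − ∞ form. Rationalising with the conjugate, the difference becomes (8n + 1) / (√(n^2 + 8*n + 1) + n).
For large n the denominator behaves like 2·n, so the quotient tends to 8/2 = 4.

4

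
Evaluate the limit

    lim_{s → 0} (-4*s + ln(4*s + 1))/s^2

Direct substitution gives 0/0.
Apply L'Hôpital: lim (-4 + 4/(4*s + 1))/(2*s), still 0/0.
After 2 applications of L'Hôpital's rule the quotient is (-16/(4*s + 1)^2)/(2); substituting s = 0 gives -8.

-8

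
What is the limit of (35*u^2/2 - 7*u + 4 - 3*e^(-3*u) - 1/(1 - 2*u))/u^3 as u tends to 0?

Substitution gives 0/0; apply L'Hôpital's rule 3 times.
After differentiating numerator and denominator 3 times the quotient is (81*e^(-3*u) - 48/(2*u - 1)^4)/(6); at u = 0 this is 11/2.

11/2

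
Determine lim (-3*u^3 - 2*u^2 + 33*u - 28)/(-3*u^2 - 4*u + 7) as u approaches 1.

Since u = 1 makes numerator and denominator zero, (u - 1) divides both.
Cancelling it gives (-3*u^2 - 5*u + 28)/(-3*u - 7); now plug in u = 1 to get -2.

-2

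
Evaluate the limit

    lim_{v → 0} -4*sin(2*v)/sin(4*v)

Substitution gives 0/0.
Divide numerator and denominator by v: sin(2v)/v → 2 and sin(4v)/v → 4, so the limit is -4·2/4 = -2.

-2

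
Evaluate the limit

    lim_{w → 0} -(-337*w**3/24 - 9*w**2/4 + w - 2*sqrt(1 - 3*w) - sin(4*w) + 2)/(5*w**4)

-81/64

Substitution gives 0/0 (the numerator vanishes to order 4).
Expand each term to order w^4: the coefficient of w^4 in −sin(4w) is 0 and in -2·√(1 - 3w) is 405/64.
Lower-order terms cancel with the polynomial part, so the numerator is (405/64)·w^4 + o(w^4), and the limit is (405/64)/(-5) = -81/64.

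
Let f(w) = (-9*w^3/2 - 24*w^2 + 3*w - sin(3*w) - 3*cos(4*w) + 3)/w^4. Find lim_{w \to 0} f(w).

Substitution gives 0/0; apply L'Hôpital's rule 4 times.
After differentiating numerator and denominator 4 times the quotient is (-81*sin(3*w) - 768*cos(4*w))/(24); at w = 0 this is -32.

-32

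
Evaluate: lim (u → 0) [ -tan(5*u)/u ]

Substitution gives 0/0.
Since tan(θ)/θ → 1 as θ → 0, tan(5u)/(5u) → 1 and the limit is 5/(-1) = -5.

-5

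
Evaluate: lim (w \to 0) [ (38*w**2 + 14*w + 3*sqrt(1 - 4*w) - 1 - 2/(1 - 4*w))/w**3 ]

-140

Substitution gives 0/0 (the numerator vanishes to order 3).
Expand each term to order w^3: the coefficient of w^3 in -2·1/(1 - 4w) is -128 and in 3·√(1 - 4w) is -12.
Lower-order terms cancel with the polynomial part, so the numerator is (-140)·w^3 + o(w^3), and the limit is (-140)/(1) = -140.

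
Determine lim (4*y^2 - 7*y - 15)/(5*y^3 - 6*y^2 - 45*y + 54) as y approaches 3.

Since y = 3 makes numerator and denominator zero, (y - 3) divides both.
Cancelling it gives (4*y + 5)/(5*y^2 + 9*y - 18); now plug in y = 3 to get 17/54.

17/54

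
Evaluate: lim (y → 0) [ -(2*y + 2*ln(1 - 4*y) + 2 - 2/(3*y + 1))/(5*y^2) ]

34/5

Substitution gives 0/0 (the numerator vanishes to order 2).
Expand each term to order y^2: the coefficient of y^2 in -2·1/(1 + 3y) is -18 and in 2·ln(1 - 4y) is -16.
Lower-order terms cancel with the polynomial part, so the numerator is (-34)·y^2 + o(y^2), and the limit is (-34)/(-5) = 34/5.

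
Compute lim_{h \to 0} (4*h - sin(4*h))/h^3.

Direct substitution gives 0/0.
Apply L'Hôpital: lim (4 - 4*cos(4*h))/(3*h^2), still 0/0.
Apply L'Hôpital: lim (16*sin(4*h))/(6*h), still 0/0.
After 3 applications of L'Hôpital's rule the quotient is (64*cos(4*h))/(6); substituting h = 0 gives 32/3.

32/3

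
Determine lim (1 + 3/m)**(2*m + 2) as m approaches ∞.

e^(6)

Let L be the limit and take ln: ln L = lim (2m + 2)·ln(1 + 3/m) = lim (2m + 2)·(3/m + O(1/m²)) = 6.
Hence L = e^(6).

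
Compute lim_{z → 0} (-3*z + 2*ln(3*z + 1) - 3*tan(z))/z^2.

Substitution gives 0/0; apply L'Hôpital's rule 2 times.
After differentiating numerator and denominator 2 times the quotient is (-6*tan(z)/cos(z)^2 - 18/(3*z + 1)^2)/(2); at z = 0 this is -9.

-9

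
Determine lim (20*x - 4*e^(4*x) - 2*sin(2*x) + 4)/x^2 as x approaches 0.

-32

Substitution gives 0/0 (the numerator vanishes to order 2).
Expand each term to order x^2: the coefficient of x^2 in -4·e^(4x) is -32 and in -2·sin(2x) is 0.
Lower-order terms cancel with the polynomial part, so the numerator is (-32)·x^2 + o(x^2), and the limit is (-32)/(1) = -32.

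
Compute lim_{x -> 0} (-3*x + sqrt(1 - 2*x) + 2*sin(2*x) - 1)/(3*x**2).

Substitution gives 0/0 (the numerator vanishes to order 2).
Expand each term to order x^2: the coefficient of x^2 in 2·sin(2x) is 0 and in √(1 - 2x) is -1/2.
Lower-order terms cancel with the polynomial part, so the numerator is (-1/2)·x^2 + o(x^2), and the limit is (-1/2)/(3) = -1/6.

-1/6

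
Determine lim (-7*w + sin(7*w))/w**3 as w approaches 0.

-343/6

Direct substitution gives 0/0.
Apply L'Hôpital: lim (7*cos(7*w) - 7)/(3*w^2), still 0/0.
Apply L'Hôpital: lim (-49*sin(7*w))/(6*w), still 0/0.
After 3 applications of L'Hôpital's rule the quotient is (-343*cos(7*w))/(6); substituting w = 0 gives -343/6.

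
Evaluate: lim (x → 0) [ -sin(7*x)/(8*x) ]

Substitution gives 0/0.
Write it as (7/(-8))·sin(7x)/(7x); since sin(u)/u → 1, the limit is -7/8.

-7/8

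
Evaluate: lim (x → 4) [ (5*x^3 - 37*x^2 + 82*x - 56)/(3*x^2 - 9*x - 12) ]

26/15

At x = 4 both the top and bottom vanish — a removable singularity. Factoring out (x - 4) from each leaves (5*x^2 - 17*x + 14)/(3*x + 3), which at x = 4 equals 26/15.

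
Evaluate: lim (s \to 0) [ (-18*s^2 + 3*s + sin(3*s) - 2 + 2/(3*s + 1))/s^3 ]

Substitution gives 0/0; apply L'Hôpital's rule 3 times.
After differentiating numerator and denominator 3 times the quotient is (-27*cos(3*s) - 324/(3*s + 1)^4)/(6); at s = 0 this is -117/2.

-117/2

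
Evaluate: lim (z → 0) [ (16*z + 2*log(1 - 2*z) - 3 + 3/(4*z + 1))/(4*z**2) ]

11

Substitution gives 0/0; apply L'Hôpital's rule 2 times.
After differentiating numerator and denominator 2 times the quotient is (96/(4*z + 1)^3 - 8/(2*z - 1)^2)/(8); at z = 0 this is 11.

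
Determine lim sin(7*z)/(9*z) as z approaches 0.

7/9

Substitution gives 0/0.
Write it as (7/9)·sin(7z)/(7z); since sin(u)/u → 1, the limit is 7/9.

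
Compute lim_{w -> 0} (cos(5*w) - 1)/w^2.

-25/2

Direct substitution gives 0/0.
Apply L'Hôpital: lim (-5*sin(5*w))/(2*w), still 0/0.
After 2 applications of L'Hôpital's rule the quotient is (-25*cos(5*w))/(2); substituting w = 0 gives -25/2.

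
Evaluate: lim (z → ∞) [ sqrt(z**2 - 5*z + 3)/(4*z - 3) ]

For large |z|, √(z^2 - 5*z + 3) ≈ √1·|z| and the denominator ≈ 4z.
Since z → +∞, |z| = z, giving √1/(4) = 1/4.

1/4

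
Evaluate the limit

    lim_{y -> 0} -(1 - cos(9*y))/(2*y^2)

Substitution gives 0/0.
Use (1 − cos u)/u² → 1/2 with u = 9y: the limit is 9²/(2·(-2)) = -81/4.

-81/4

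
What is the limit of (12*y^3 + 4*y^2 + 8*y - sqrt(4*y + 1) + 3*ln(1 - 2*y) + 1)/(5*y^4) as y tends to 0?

-2/5

Substitution gives 0/0; apply L'Hôpital's rule 4 times.
After differentiating numerator and denominator 4 times the quotient is (240/(4*y + 1)^(7/2) - 288/(2*y - 1)^4)/(120); at y = 0 this is -2/5.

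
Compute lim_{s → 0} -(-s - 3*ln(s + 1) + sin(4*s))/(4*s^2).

Substitution gives 0/0; apply L'Hôpital's rule 2 times.
After differentiating numerator and denominator 2 times the quotient is (-16*sin(4*s) + 3/(s + 1)^2)/(-8); at s = 0 this is -3/8.

-3/8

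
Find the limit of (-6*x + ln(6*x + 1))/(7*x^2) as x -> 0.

-18/7

Direct substitution gives 0/0.
Apply L'Hôpital: lim (-6 + 6/(6*x + 1))/(14*x), still 0/0.
After 2 applications of L'Hôpital's rule the quotient is (-36/(6*x + 1)^2)/(14); substituting x = 0 gives -18/7.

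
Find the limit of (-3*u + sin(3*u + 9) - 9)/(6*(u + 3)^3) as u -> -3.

-3/4

Direct substitution gives 0/0.
Apply L'Hôpital: lim (3*cos(3*u + 9) - 3)/(18*(u + 3)^2), still 0/0.
Apply L'Hôpital: lim (-9*sin(3*u + 9))/(36*u + 108), still 0/0.
After 3 applications of L'Hôpital's rule the quotient is (-27*cos(3*u + 9))/(36); substituting u = -3 gives -3/4.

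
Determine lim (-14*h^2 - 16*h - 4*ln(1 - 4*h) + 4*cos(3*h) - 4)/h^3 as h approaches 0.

256/3

Substitution gives 0/0; apply L'Hôpital's rule 3 times.
After differentiating numerator and denominator 3 times the quotient is (108*sin(3*h) - 512/(4*h - 1)^3)/(6); at h = 0 this is 256/3.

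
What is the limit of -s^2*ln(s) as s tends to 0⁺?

This is a 0·(−∞) form. Rewrite as -1·ln(s) / s^(−2) and apply L'Hôpital:
the derivative quotient is -1·(1/s) / (−2·s^(−3)) = (1/2)·s^2 → 0.

0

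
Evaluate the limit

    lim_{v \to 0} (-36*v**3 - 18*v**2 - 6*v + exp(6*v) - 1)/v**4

54

Direct substitution gives 0/0.
Apply L'Hôpital: lim (-108*v^2 - 36*v + 6*e^(6*v) - 6)/(4*v^3), still 0/0.
Apply L'Hôpital: lim (-216*v + 36*e^(6*v) - 36)/(12*v^2), still 0/0.
Apply L'Hôpital: lim (216*e^(6*v) - 216)/(24*v), still 0/0.
After 4 applications of L'Hôpital's rule the quotient is (1296*e^(6*v))/(24); substituting v = 0 gives 54.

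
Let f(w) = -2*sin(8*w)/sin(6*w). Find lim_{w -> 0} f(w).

-8/3

Substitution gives 0/0.
Divide numerator and denominator by w: sin(8w)/w → 8 and sin(6w)/w → 6, so the limit is -2·8/6 = -8/3.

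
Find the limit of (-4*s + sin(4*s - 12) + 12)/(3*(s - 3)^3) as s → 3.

Direct substitution gives 0/0.
Apply L'Hôpital: lim (4*cos(4*s - 12) - 4)/(9*(s - 3)^2), still 0/0.
Apply L'Hôpital: lim (-16*sin(4*s - 12))/(18*s - 54), still 0/0.
After 3 applications of L'Hôpital's rule the quotient is (-64*cos(4*s - 12))/(18); substituting s = 3 gives -32/9.

-32/9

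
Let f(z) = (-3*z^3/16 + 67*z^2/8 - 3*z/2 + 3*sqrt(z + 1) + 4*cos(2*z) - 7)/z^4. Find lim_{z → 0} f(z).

Substitution gives 0/0 (the numerator vanishes to order 4).
Expand each term to order z^4: the coefficient of z^4 in 4·cos(2z) is 8/3 and in 3·√(1 + z) is -15/128.
Lower-order terms cancel with the polynomial part, so the numerator is (979/384)·z^4 + o(z^4), and the limit is (979/384)/(1) = 979/384.

979/384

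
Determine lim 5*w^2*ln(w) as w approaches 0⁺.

This is a 0·(−∞) form. Rewrite as 5·ln(w) / w^(−2) and apply L'Hôpital:
the derivative quotient is 5·(1/w) / (−2·w^(−3)) = (-5/2)·w^2 → 0.

0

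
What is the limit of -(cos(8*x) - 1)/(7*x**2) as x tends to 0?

Direct substitution gives 0/0.
Apply L'Hôpital: lim (-8*sin(8*x))/(-14*x), still 0/0.
After 2 applications of L'Hôpital's rule the quotient is (-64*cos(8*x))/(-14); substituting x = 0 gives 32/7.

32/7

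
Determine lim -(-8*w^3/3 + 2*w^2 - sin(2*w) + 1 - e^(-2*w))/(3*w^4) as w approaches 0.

2/9

Substitution gives 0/0; apply L'Hôpital's rule 4 times.
After differentiating numerator and denominator 4 times the quotient is (-16*sin(2*w) - 16*e^(-2*w))/(-72); at w = 0 this is 2/9.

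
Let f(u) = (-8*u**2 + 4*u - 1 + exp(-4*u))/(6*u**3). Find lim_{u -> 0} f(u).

-16/9

Direct substitution gives 0/0.
Apply L'Hôpital: lim (-16*u + 4 - 4*e^(-4*u))/(18*u^2), still 0/0.
Apply L'Hôpital: lim (-16 + 16*e^(-4*u))/(36*u), still 0/0.
After 3 applications of L'Hôpital's rule the quotient is (-64*e^(-4*u))/(36); substituting u = 0 gives -16/9.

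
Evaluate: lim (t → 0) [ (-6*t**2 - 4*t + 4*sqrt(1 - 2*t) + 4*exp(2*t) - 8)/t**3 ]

Substitution gives 0/0; apply L'Hôpital's rule 3 times.
After differentiating numerator and denominator 3 times the quotient is (32*e^(2*t) - 12/(1 - 2*t)^(5/2))/(6); at t = 0 this is 10/3.

10/3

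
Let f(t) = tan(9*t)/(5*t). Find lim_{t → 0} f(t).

Substitution gives 0/0.
Since tan(u)/u → 1 as u → 0, tan(9t)/(9t) → 1 and the limit is 9/5.

9/5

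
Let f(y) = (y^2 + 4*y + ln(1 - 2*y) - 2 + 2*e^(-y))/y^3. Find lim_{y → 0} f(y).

-3

Substitution gives 0/0; apply L'Hôpital's rule 3 times.
After differentiating numerator and denominator 3 times the quotient is (-2*e^(-y) + 16/(2*y - 1)^3)/(6); at y = 0 this is -3.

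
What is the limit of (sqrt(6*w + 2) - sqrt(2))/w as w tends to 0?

A 0/0 form; rationalise with √(2 + 6w) + √2. This collapses the numerator to 6w, leaving 6/(√(2 + 6w) + √2) → 6/(2√2) = 3*√(2)/2.

3*√(2)/2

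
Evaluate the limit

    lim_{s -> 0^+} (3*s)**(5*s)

1

Base → 0⁺ and exponent → 0⁺: a 0^0 form.
Take logs: 5s·ln(3s). This is 0·(−∞); rewriting as ln(3s)/(1/(5s)) and applying L'Hôpital gives 0.
Hence the limit is e^0 = 1.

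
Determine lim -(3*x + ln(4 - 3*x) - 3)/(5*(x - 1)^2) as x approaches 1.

Direct substitution gives 0/0.
Apply L'Hôpital: lim (3 - 3/(4 - 3*x))/(10 - 10*x), still 0/0.
After 2 applications of L'Hôpital's rule the quotient is (-9/(4 - 3*x)^2)/(-10); substituting x = 1 gives 9/10.

9/10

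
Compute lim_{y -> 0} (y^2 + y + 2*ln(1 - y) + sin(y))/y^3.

-5/6

Substitution gives 0/0 (the numerator vanishes to order 3).
Expand each term to order y^3: the coefficient of y^3 in 2·ln(1 - y) is -2/3 and in sin(y) is -1/6.
Lower-order terms cancel with the polynomial part, so the numerator is (-5/6)·y^3 + o(y^3), and the limit is (-5/6)/(1) = -5/6.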